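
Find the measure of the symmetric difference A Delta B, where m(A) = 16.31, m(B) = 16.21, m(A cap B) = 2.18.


m(A Delta B) = m(A) + m(B) - 2*m(A n B)
= 16.31 + 16.21 - 2*2.18
= 16.31 + 16.21 - 4.36
= 28.16


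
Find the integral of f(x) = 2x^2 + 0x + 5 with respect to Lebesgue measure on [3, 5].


The Lebesgue integral of a Riemann-integrable function agrees with the Riemann integral.
Antiderivative F(x) = (2/3)x^3 + (0/2)x^2 + 5x
F(5) = (2/3)*5^3 + (0/2)*5^2 + 5*5
     = (2/3)*125 + (0/2)*25 + 5*5
     = 83.333333 + 0.0 + 25
     = 108.333333
F(3) = 33
Integral = F(5) - F(3) = 108.333333 - 33 = 75.333333


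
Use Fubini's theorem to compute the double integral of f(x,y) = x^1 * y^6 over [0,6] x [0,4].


By Fubini's theorem, the double integral factors as a product of single integrals:
Step 1: integral_0^6 x^1 dx = [x^2/2] from 0 to 6
     = 6^2/2 = 18
Step 2: integral_0^4 y^6 dy = [y^7/7] from 0 to 4
     = 4^7/7 = 2340.571429
Step 3: Double integral = 18 * 2340.571429 = 42130.285714


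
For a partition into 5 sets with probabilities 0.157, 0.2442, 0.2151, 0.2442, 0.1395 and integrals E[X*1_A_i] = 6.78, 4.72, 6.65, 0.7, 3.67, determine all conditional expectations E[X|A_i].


For each cell A_i: E[X|A_i] = E[X*1_A_i] / P(A_i)
Step 1: E[X|A_1] = 6.78 / 0.157 = 43.184713
Step 2: E[X|A_2] = 4.72 / 0.2442 = 19.328419
Step 3: E[X|A_3] = 6.65 / 0.2151 = 30.915853
Step 4: E[X|A_4] = 0.7 / 0.2442 = 2.866503
Step 5: E[X|A_5] = 3.67 / 0.1395 = 26.308244
Verification: E[X] = sum E[X*1_A_i] = 6.78 + 4.72 + 6.65 + 0.7 + 3.67 = 22.52


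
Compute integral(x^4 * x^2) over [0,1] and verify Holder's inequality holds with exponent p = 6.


Step 1: Exact integral of f*g = integral(x^6, 0, 1) = 1/7
     = 0.142857
Step 2: Holder bound with p=6, q=1.2:
  ||f||_p = (integral x^24 dx)^(1/6) = (1/25)^(1/6) = 0.584804
  ||g||_q = (integral x^2.4 dx)^(1/1.2) = (1/3.4)^(1/1.2) = 0.360662
Step 3: Holder bound = ||f||_p * ||g||_q = 0.584804 * 0.360662 = 0.210917
Verification: 0.142857 <= 0.210917 (Holder holds)


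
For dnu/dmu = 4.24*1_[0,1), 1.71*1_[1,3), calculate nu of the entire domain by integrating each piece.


Integrate each piece of the Radon-Nikodym derivative:
Step 1: integral_0^1 4.24 dx = 4.24*(1-0) = 4.24*1 = 4.24
Step 2: integral_1^3 1.71 dx = 1.71*(3-1) = 1.71*2 = 3.42
Total: 4.24 + 3.42 = 7.66


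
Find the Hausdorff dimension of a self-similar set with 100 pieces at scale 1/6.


For a self-similar set with N copies scaled by 1/r:
dim_H = log(N)/log(r) = log(100)/log(6)
= 4.60517/1.791759
= 2.570194


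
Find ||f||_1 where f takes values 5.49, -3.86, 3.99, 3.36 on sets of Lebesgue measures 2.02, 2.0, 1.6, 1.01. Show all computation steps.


Step 1: Compute |f_i|^1 for each value:
  |5.49|^1 = 5.49
  |-3.86|^1 = 3.86
  |3.99|^1 = 3.99
  |3.36|^1 = 3.36
Step 2: Multiply by measures and sum:
  5.49 * 2.02 = 11.0898
  3.86 * 2.0 = 7.72
  3.99 * 1.6 = 6.384
  3.36 * 1.01 = 3.3936
Sum = 11.0898 + 7.72 + 6.384 + 3.3936 = 28.5874
Step 3: Take the p-th root:
||f||_1 = (28.5874)^(1/1) = 28.5874


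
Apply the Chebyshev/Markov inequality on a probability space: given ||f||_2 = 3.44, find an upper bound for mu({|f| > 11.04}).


Chebyshev/Markov inequality: mu(|f| > eps) <= (||f||_p / eps)^p
Step 1: ||f||_2 / eps = 3.44 / 11.04 = 0.311594
Step 2: Raise to power p = 2:
  (0.311594)^2 = 0.097091
Step 3: Therefore mu(|f| > 11.04) <= 0.097091


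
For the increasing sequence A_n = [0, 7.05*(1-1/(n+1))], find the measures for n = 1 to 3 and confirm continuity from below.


By continuity of measure from below: if A_n increases to A, then m(A_n) -> m(A).
Here A = [0, 7.05], so m(A) = 7.05
Step 1: a_1 = 7.05*(1 - 1/2) = 3.525, m(A_1) = 3.525
Step 2: a_2 = 7.05*(1 - 1/3) = 4.7, m(A_2) = 4.7
Step 3: a_3 = 7.05*(1 - 1/4) = 5.2875, m(A_3) = 5.2875
Limit: m(A_n) -> m([0,7.05]) = 7.05


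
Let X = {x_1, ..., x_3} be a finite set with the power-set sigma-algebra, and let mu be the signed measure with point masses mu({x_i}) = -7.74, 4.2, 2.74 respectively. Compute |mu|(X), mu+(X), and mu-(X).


Step 1: Every measurable set is a union of atoms (the cells / points), so a Hahn decomposition is
  obtained by grouping atoms by sign: P = union of atoms with mu > 0, N = union of the remaining atoms.
  Atoms in P (indices): 2, 3;  atoms in N (indices): 1
  Positive values: 4.2, 2.74
  Negative values: -7.74
Step 2: mu+(X) = mu(P) = sum of positive atom values = 6.94
Step 3: mu-(X) = -mu(N) = sum of |negative atom values| = 7.74
Step 4: |mu|(X) = mu+(X) + mu-(X) = 6.94 + 7.74 = 14.68


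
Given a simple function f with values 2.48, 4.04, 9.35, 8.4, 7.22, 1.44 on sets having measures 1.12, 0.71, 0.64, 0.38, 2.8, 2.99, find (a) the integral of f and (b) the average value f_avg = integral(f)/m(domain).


Step 1: Integral = sum(value_i * measure_i)
= 2.48*1.12 + 4.04*0.71 + 9.35*0.64 + 8.4*0.38 + 7.22*2.8 + 1.44*2.99
= 2.7776 + 2.8684 + 5.984 + 3.192 + 20.216 + 4.3056
= 39.3436
Step 2: Total measure of domain = 1.12 + 0.71 + 0.64 + 0.38 + 2.8 + 2.99 = 8.64
Step 3: Average value = 39.3436 / 8.64 = 4.553657


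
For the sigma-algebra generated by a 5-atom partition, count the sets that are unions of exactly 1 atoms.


Each element of F is a union of some subset of the 5 atoms.
Elements that are unions of exactly 1 atoms correspond to 1-element subsets of the 5 atoms.
Count = C(5, 1) = 5! / (1! * 4!) = 5.


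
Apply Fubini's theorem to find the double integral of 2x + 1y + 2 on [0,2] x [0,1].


By Fubini, integrate in x first, then y.
Step 1: Fix y, integrate over x in [0,2]:
  integral(2x + 1y + 2, x=0..2)
  = 2*(2^2 - 0^2)/2 + (1y + 2)*(2 - 0)
  = 4 + (1y + 2)*2
  = 4 + 2y + 4
  = 8 + 2y
Step 2: Integrate over y in [0,1]:
  integral(8 + 2y, y=0..1)
  = 8*1 + 2*(1^2 - 0^2)/2
  = 8 + 1
  = 9


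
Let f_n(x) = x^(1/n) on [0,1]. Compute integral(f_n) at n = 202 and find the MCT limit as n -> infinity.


At n = 202: f_202(x) = x^(1/202).
Step 1: integral(x^(1/202), 0, 1) = [x^(1/202+1) / (1/202+1)] from 0 to 1
     = 1 / (1/202 + 1) = 1 / ((202+1)/202) = 202/(202+1)
     = 202/203 = 0.995074
Step 2: As n -> infinity, f_n(x) = x^(1/n) -> 1 for x in (0,1], and f_n is increasing in n.
By MCT, lim_n integral(f_n) = integral(lim_n f_n) = integral(1, 0, 1) = 1.
Step 3: Verify convergence: 202/203 = 0.995074 -> 1


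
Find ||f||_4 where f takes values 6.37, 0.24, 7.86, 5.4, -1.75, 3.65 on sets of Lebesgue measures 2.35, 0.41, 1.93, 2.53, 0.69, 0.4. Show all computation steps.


Step 1: Compute |f_i|^4 for each value:
  |6.37|^4 = 1646.484814
  |0.24|^4 = 0.003318
  |7.86|^4 = 3816.718976
  |5.4|^4 = 850.3056
  |-1.75|^4 = 9.378906
  |3.65|^4 = 177.489006
Step 2: Multiply by measures and sum:
  1646.484814 * 2.35 = 3869.239312
  0.003318 * 0.41 = 0.00136
  3816.718976 * 1.93 = 7366.267624
  850.3056 * 2.53 = 2151.273168
  9.378906 * 0.69 = 6.471445
  177.489006 * 0.4 = 70.995603
Sum = 3869.239312 + 0.00136 + 7366.267624 + 2151.273168 + 6.471445 + 70.995603 = 13464.248512
Step 3: Take the p-th root:
||f||_4 = (13464.248512)^(1/4) = 10.77198


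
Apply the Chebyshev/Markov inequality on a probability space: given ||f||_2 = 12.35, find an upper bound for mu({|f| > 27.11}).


Chebyshev/Markov inequality: mu(|f| > eps) <= (||f||_p / eps)^p
Step 1: ||f||_2 / eps = 12.35 / 27.11 = 0.455551
Step 2: Raise to power p = 2:
  (0.455551)^2 = 0.207527
Step 3: Therefore mu(|f| > 27.11) <= 0.207527


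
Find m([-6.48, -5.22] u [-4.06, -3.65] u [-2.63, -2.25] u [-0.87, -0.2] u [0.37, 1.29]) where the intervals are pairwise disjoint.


For pairwise disjoint intervals, m(union) = sum of lengths.
= (-5.22 - -6.48) + (-3.65 - -4.06) + (-2.25 - -2.63) + (-0.2 - -0.87) + (1.29 - 0.37)
= 1.26 + 0.41 + 0.38 + 0.67 + 0.92
= 3.64


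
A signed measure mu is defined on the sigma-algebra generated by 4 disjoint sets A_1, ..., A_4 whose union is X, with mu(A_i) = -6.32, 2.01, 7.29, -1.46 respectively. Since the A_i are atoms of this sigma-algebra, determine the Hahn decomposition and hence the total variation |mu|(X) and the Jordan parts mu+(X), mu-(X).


Step 1: Every measurable set is a union of atoms (the cells / points), so a Hahn decomposition is
  obtained by grouping atoms by sign: P = union of atoms with mu > 0, N = union of the remaining atoms.
  Atoms in P (indices): 2, 3;  atoms in N (indices): 1, 4
  Positive values: 2.01, 7.29
  Negative values: -6.32, -1.46
Step 2: mu+(X) = mu(P) = sum of positive atom values = 9.3
Step 3: mu-(X) = -mu(N) = sum of |negative atom values| = 7.78
Step 4: |mu|(X) = mu+(X) + mu-(X) = 9.3 + 7.78 = 17.08


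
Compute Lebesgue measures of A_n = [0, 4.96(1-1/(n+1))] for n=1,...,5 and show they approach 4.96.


By continuity of measure from below: if A_n increases to A, then m(A_n) -> m(A).
Here A = [0, 4.96], so m(A) = 4.96
Step 1: a_1 = 4.96*(1 - 1/2) = 2.48, m(A_1) = 2.48
Step 2: a_2 = 4.96*(1 - 1/3) = 3.3067, m(A_2) = 3.3067
Step 3: a_3 = 4.96*(1 - 1/4) = 3.72, m(A_3) = 3.72
Step 4: a_4 = 4.96*(1 - 1/5) = 3.968, m(A_4) = 3.968
Step 5: a_5 = 4.96*(1 - 1/6) = 4.1333, m(A_5) = 4.1333
Limit: m(A_n) -> m([0,4.96]) = 4.96


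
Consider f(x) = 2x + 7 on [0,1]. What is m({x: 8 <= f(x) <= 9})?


f^(-1)([8, 9]) = {x : 8 <= 2x + 7 <= 9}
Solving: (8 - 7)/2 <= x <= (9 - 7)/2
= [0.5, 1]
Intersecting with [0,1]: [0.5, 1]
Measure = 1 - 0.5 = 0.5


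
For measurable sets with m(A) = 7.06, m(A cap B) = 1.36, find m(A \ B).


m(A \ B) = m(A) - m(A n B)
= 7.06 - 1.36
= 5.7


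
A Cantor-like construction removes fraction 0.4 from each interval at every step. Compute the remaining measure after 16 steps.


Step 1: At each step, fraction remaining = 1 - 0.4 = 0.6
Step 2: After 16 steps, measure = (0.6)^16
Result = 2.821110e-04


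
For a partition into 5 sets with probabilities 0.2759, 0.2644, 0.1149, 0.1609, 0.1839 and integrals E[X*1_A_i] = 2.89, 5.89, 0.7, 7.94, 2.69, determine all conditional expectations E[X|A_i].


For each cell A_i: E[X|A_i] = E[X*1_A_i] / P(A_i)
Step 1: E[X|A_1] = 2.89 / 0.2759 = 10.47481
Step 2: E[X|A_2] = 5.89 / 0.2644 = 22.276853
Step 3: E[X|A_3] = 0.7 / 0.1149 = 6.092254
Step 4: E[X|A_4] = 7.94 / 0.1609 = 49.347421
Step 5: E[X|A_5] = 2.69 / 0.1839 = 14.627515
Verification: E[X] = sum E[X*1_A_i] = 2.89 + 5.89 + 0.7 + 7.94 + 2.69 = 20.11


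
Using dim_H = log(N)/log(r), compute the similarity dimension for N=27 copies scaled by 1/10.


For a self-similar set with N copies scaled by 1/r:
dim_H = log(N)/log(r) = log(27)/log(10)
= 3.295837/2.302585
= 1.431364


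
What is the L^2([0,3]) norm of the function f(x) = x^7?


Step 1: ||f||_2 = (integral_0^3 |x^7|^2 dx)^(1/2)
     = (integral_0^3 x^14 dx)^(1/2)
Step 2: integral_0^3 x^14 dx = [x^15/(15)] from 0 to 3 = 3^15/15
     = 14348907/15 = 956593.8
Step 3: ||f||_2 = (956593.8)^(1/2) = 978.056133


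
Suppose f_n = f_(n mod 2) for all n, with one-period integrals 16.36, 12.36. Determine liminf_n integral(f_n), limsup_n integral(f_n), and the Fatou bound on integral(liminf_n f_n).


The sequence (integral(f_n)) is periodic with period 2, repeating the values 16.36, 12.36 indefinitely.
Step 1: For a periodic sequence, every tail (a_m, a_(m+1), ...) contains all 2 period values infinitely often.
Step 2: Hence inf of every tail = min of the period values = min(16.36, 12.36) = 12.36.
        liminf_n integral(f_n) = sup over m of (inf of tail from m) = 12.36.
Step 3: Similarly sup of every tail = max of the period values = 16.36.
        limsup_n integral(f_n) = 16.36.
Step 4: Fatou's lemma: integral(liminf_n f_n) <= liminf_n integral(f_n) = 12.36.
        So the integral of the pointwise liminf is at most 12.36.


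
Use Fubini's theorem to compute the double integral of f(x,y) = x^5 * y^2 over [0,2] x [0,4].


By Fubini's theorem, the double integral factors as a product of single integrals:
Step 1: integral_0^2 x^5 dx = [x^6/6] from 0 to 2
     = 2^6/6 = 10.666667
Step 2: integral_0^4 y^2 dy = [y^3/3] from 0 to 4
     = 4^3/3 = 21.333333
Step 3: Double integral = 10.666667 * 21.333333 = 227.555556


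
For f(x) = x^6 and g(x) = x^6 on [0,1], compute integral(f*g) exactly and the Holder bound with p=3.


Step 1: Exact integral of f*g = integral(x^12, 0, 1) = 1/13
     = 0.076923
Step 2: Holder bound with p=3, q=1.5:
  ||f||_p = (integral x^18 dx)^(1/3) = (1/19)^(1/3) = 0.374756
  ||g||_q = (integral x^9 dx)^(1/1.5) = (1/10)^(1/1.5) = 0.215443
Step 3: Holder bound = ||f||_p * ||g||_q = 0.374756 * 0.215443 = 0.080739
Verification: 0.076923 <= 0.080739 (Holder holds)


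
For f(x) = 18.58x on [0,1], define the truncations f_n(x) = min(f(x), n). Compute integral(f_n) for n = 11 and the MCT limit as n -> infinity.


f(x) = 18.58x on [0,1]; f_n(x) = min(18.58x, n). At n = 11:
Step 1: f(x) reaches 11 at x = 11/18.58 = 0.592034
Step 2: integral(f_11) = integral(18.58x, 0, 0.592034) + integral(11, 0.592034, 1)
       = 18.58*0.592034^2/2 + 11*(1 - 0.592034)
       = 3.256189 + 4.487621
       = 7.743811
Step 3: As n -> infinity, f_n increases to f, so by MCT integral(f_n) -> integral(f) = 18.58/2 = 9.29.
Convergence: integral(f_11) = 7.743811 -> 9.29 as n -> infinity


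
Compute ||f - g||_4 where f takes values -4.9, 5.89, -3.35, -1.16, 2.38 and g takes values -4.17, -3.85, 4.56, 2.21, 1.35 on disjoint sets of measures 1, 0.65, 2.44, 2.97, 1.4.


Step 1: Compute differences f_i - g_i:
  -4.9 - -4.17 = -0.73
  5.89 - -3.85 = 9.74
  -3.35 - 4.56 = -7.91
  -1.16 - 2.21 = -3.37
  2.38 - 1.35 = 1.03
Step 2: Compute |diff|^4 * measure for each set:
  |-0.73|^4 * 1 = 0.283982 * 1 = 0.283982
  |9.74|^4 * 0.65 = 8999.86153 * 0.65 = 5849.909994
  |-7.91|^4 * 2.44 = 3914.767138 * 2.44 = 9552.031816
  |-3.37|^4 * 2.97 = 128.979178 * 2.97 = 383.068158
  |1.03|^4 * 1.4 = 1.125509 * 1.4 = 1.575712
Step 3: Sum = 15786.869662
Step 4: ||f-g||_4 = (15786.869662)^(1/4) = 11.209184


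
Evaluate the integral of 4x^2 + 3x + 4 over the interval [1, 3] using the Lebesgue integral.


The Lebesgue integral of a Riemann-integrable function agrees with the Riemann integral.
Antiderivative F(x) = (4/3)x^3 + (3/2)x^2 + 4x
F(3) = (4/3)*3^3 + (3/2)*3^2 + 4*3
     = (4/3)*27 + (3/2)*9 + 4*3
     = 36 + 13.5 + 12
     = 61.5
F(1) = 6.833333
Integral = F(3) - F(1) = 61.5 - 6.833333 = 54.666667


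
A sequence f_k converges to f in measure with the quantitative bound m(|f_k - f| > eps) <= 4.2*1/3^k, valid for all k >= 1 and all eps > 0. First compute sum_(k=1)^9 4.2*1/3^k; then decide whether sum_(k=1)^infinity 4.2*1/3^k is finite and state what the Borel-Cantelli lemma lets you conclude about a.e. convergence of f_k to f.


Step 1: List the terms 4.2*1/3^k for k = 1 to 9:
  k=1: 1.4
  k=2: 0.466667
  k=3: 0.155556
  k=4: 0.051852
  k=5: 0.017284
  k=6: 0.005761
  k=7: 0.00192
  k=8: 6.401463e-04
  k=9: 2.133821e-04
Step 2: Partial sum = 1.4 + 0.466667 + 0.155556 + 0.051852 + 0.017284 + 0.005761 + 0.00192 + 6.401463e-04 + 2.133821e-04
     = 2.099893
Step 3: The full series sum_(k>=1) 4.2*1/3^k converges (geometric series with ratio 1/3 < 1; a constant multiple of a convergent series converges).
Step 4: Fix eps > 0. Since sum_k m(|f_k - f| > eps) < infinity, the Borel-Cantelli lemma gives
        m(limsup_k {|f_k - f| > eps}) = 0, i.e. for a.e. x, |f_k(x) - f(x)| <= eps for all large k.
        Applying this with eps = 1/j for j = 1, 2, ... and intersecting the countably many full-measure sets,
        for a.e. x we get limsup_k |f_k(x) - f(x)| <= 1/j for every j, hence f_k -> f almost everywhere.
Conclusion: series converges; Borel-Cantelli yields f_k -> f a.e.


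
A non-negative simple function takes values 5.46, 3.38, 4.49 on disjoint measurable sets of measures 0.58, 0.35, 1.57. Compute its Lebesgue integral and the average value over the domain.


Step 1: Integral = sum(value_i * measure_i)
= 5.46*0.58 + 3.38*0.35 + 4.49*1.57
= 3.1668 + 1.183 + 7.0493
= 11.3991
Step 2: Total measure of domain = 0.58 + 0.35 + 1.57 = 2.5
Step 3: Average value = 11.3991 / 2.5 = 4.55964


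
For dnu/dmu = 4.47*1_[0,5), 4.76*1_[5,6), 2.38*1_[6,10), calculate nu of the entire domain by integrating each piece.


Integrate each piece of the Radon-Nikodym derivative:
Step 1: integral_0^5 4.47 dx = 4.47*(5-0) = 4.47*5 = 22.35
Step 2: integral_5^6 4.76 dx = 4.76*(6-5) = 4.76*1 = 4.76
Step 3: integral_6^10 2.38 dx = 2.38*(10-6) = 2.38*4 = 9.52
Total: 22.35 + 4.76 + 9.52 = 36.63


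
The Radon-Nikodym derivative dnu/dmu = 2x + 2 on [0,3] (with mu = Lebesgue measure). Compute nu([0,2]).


nu(A) = integral_A (dnu/dmu) dmu = integral_0^2 (2x + 2) dx
Step 1: Antiderivative F(x) = (2/2)x^2 + 2x
Step 2: F(2) = (2/2)*2^2 + 2*2 = 4 + 4 = 8
Step 3: F(0) = (2/2)*0^2 + 2*0 = 0.0 + 0 = 0.0
Step 4: nu([0,2]) = F(2) - F(0) = 8 - 0.0 = 8


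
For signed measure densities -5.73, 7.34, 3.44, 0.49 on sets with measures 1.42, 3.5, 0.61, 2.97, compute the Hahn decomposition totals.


Step 1: Compute signed measure on each set:
  Set 1: -5.73 * 1.42 = -8.1366
  Set 2: 7.34 * 3.5 = 25.69
  Set 3: 3.44 * 0.61 = 2.0984
  Set 4: 0.49 * 2.97 = 1.4553
Step 2: Total signed measure = (-8.1366) + (25.69) + (2.0984) + (1.4553)
     = 21.1071
Step 3: Positive part mu+(X) = sum of positive contributions = 29.2437
Step 4: Negative part mu-(X) = |sum of negative contributions| = 8.1366


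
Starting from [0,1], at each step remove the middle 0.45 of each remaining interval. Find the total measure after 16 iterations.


Step 1: At each step, fraction remaining = 1 - 0.45 = 0.55
Step 2: After 16 steps, measure = (0.55)^16
Result = 7.011372e-05


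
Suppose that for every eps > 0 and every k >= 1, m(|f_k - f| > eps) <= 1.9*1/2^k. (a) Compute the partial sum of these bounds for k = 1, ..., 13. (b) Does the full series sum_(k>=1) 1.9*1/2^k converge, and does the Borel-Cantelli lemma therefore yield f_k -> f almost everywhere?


Step 1: List the terms 1.9*1/2^k for k = 1 to 13:
  k=1: 0.95
  k=2: 0.475
  k=3: 0.2375
  k=4: 0.11875
  k=5: 0.059375
  k=6: 0.029687
  k=7: 0.014844
  k=8: 0.007422
  k=9: 0.003711
  k=10: 0.001855
  k=11: 9.277344e-04
  k=12: 4.638672e-04
  k=13: 2.319336e-04
Step 2: Partial sum = 0.95 + 0.475 + 0.2375 + 0.11875 + 0.059375 + 0.029687 + 0.014844 + 0.007422 + 0.003711 + 0.001855 + 9.277344e-04 + 4.638672e-04 + 2.319336e-04
     = 1.899768
Step 3: The full series sum_(k>=1) 1.9*1/2^k converges (geometric series with ratio 1/2 < 1; a constant multiple of a convergent series converges).
Step 4: Fix eps > 0. Since sum_k m(|f_k - f| > eps) < infinity, the Borel-Cantelli lemma gives
        m(limsup_k {|f_k - f| > eps}) = 0, i.e. for a.e. x, |f_k(x) - f(x)| <= eps for all large k.
        Applying this with eps = 1/j for j = 1, 2, ... and intersecting the countably many full-measure sets,
        for a.e. x we get limsup_k |f_k(x) - f(x)| <= 1/j for every j, hence f_k -> f almost everywhere.
Conclusion: series converges; Borel-Cantelli yields f_k -> f a.e.


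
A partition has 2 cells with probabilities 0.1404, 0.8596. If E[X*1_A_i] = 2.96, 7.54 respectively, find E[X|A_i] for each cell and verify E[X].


For each cell A_i: E[X|A_i] = E[X*1_A_i] / P(A_i)
Step 1: E[X|A_1] = 2.96 / 0.1404 = 21.082621
Step 2: E[X|A_2] = 7.54 / 0.8596 = 8.771522
Verification: E[X] = sum E[X*1_A_i] = 2.96 + 7.54 = 10.5


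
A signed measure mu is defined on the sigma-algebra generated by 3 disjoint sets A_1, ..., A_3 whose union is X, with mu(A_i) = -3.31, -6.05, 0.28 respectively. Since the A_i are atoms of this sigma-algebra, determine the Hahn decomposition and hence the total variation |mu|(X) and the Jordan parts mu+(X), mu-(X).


Step 1: Every measurable set is a union of atoms (the cells / points), so a Hahn decomposition is
  obtained by grouping atoms by sign: P = union of atoms with mu > 0, N = union of the remaining atoms.
  Atoms in P (indices): 3;  atoms in N (indices): 1, 2
  Positive values: 0.28
  Negative values: -3.31, -6.05
Step 2: mu+(X) = mu(P) = sum of positive atom values = 0.28
Step 3: mu-(X) = -mu(N) = sum of |negative atom values| = 9.36
Step 4: |mu|(X) = mu+(X) + mu-(X) = 0.28 + 9.36 = 9.64


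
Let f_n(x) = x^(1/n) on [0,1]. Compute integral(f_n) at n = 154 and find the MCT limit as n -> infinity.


At n = 154: f_154(x) = x^(1/154).
Step 1: integral(x^(1/154), 0, 1) = [x^(1/154+1) / (1/154+1)] from 0 to 1
     = 1 / (1/154 + 1) = 1 / ((154+1)/154) = 154/(154+1)
     = 154/155 = 0.993548
Step 2: As n -> infinity, f_n(x) = x^(1/n) -> 1 for x in (0,1], and f_n is increasing in n.
By MCT, lim_n integral(f_n) = integral(lim_n f_n) = integral(1, 0, 1) = 1.
Step 3: Verify convergence: 154/155 = 0.993548 -> 1


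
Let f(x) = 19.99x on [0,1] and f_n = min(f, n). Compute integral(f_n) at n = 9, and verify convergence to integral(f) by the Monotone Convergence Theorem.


f(x) = 19.99x on [0,1]; f_n(x) = min(19.99x, n). At n = 9:
Step 1: f(x) reaches 9 at x = 9/19.99 = 0.450225
Step 2: integral(f_9) = integral(19.99x, 0, 0.450225) + integral(9, 0.450225, 1)
       = 19.99*0.450225^2/2 + 9*(1 - 0.450225)
       = 2.026013 + 4.947974
       = 6.973987
Step 3: As n -> infinity, f_n increases to f, so by MCT integral(f_n) -> integral(f) = 19.99/2 = 9.995.
Convergence: integral(f_9) = 6.973987 -> 9.995 as n -> infinity


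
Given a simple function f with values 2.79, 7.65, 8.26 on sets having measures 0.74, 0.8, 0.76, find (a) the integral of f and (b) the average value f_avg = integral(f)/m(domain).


Step 1: Integral = sum(value_i * measure_i)
= 2.79*0.74 + 7.65*0.8 + 8.26*0.76
= 2.0646 + 6.12 + 6.2776
= 14.4622
Step 2: Total measure of domain = 0.74 + 0.8 + 0.76 = 2.3
Step 3: Average value = 14.4622 / 2.3 = 6.287913


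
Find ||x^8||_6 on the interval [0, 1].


Step 1: ||f||_6 = (integral_0^1 |x^8|^6 dx)^(1/6)
     = (integral_0^1 x^48 dx)^(1/6)
Step 2: integral_0^1 x^48 dx = [x^49/(49)] from 0 to 1 = 1^49/49
     = 1/49 = 0.020408
Step 3: ||f||_6 = (0.020408)^(1/6) = 0.522758


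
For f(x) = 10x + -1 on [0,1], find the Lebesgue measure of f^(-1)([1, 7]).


f^(-1)([1, 7]) = {x : 1 <= 10x + -1 <= 7}
Solving: (1 - -1)/10 <= x <= (7 - -1)/10
= [0.2, 0.8]
Intersecting with [0,1]: [0.2, 0.8]
Measure = 0.8 - 0.2 = 0.6


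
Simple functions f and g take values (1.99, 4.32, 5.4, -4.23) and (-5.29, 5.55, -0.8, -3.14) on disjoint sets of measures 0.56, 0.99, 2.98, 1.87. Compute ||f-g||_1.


Step 1: Compute differences f_i - g_i:
  1.99 - -5.29 = 7.28
  4.32 - 5.55 = -1.23
  5.4 - -0.8 = 6.2
  -4.23 - -3.14 = -1.09
Step 2: Compute |diff|^1 * measure for each set:
  |7.28|^1 * 0.56 = 7.28 * 0.56 = 4.0768
  |-1.23|^1 * 0.99 = 1.23 * 0.99 = 1.2177
  |6.2|^1 * 2.98 = 6.2 * 2.98 = 18.476
  |-1.09|^1 * 1.87 = 1.09 * 1.87 = 2.0383
Step 3: Sum = 25.8088
Step 4: ||f-g||_1 = (25.8088)^(1/1) = 25.8088


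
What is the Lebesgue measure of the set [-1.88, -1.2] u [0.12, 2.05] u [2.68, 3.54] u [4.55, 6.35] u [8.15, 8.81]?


For pairwise disjoint intervals, m(union) = sum of lengths.
= (-1.2 - -1.88) + (2.05 - 0.12) + (3.54 - 2.68) + (6.35 - 4.55) + (8.81 - 8.15)
= 0.68 + 1.93 + 0.86 + 1.8 + 0.66
= 5.93


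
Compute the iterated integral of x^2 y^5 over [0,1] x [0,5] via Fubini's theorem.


By Fubini's theorem, the double integral factors as a product of single integrals:
Step 1: integral_0^1 x^2 dx = [x^3/3] from 0 to 1
     = 1^3/3 = 0.333333
Step 2: integral_0^5 y^5 dy = [y^6/6] from 0 to 5
     = 5^6/6 = 2604.166667
Step 3: Double integral = 0.333333 * 2604.166667 = 868.055556


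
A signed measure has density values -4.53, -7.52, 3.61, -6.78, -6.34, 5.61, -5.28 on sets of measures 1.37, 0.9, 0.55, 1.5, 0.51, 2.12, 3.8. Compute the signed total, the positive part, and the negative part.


Step 1: Compute signed measure on each set:
  Set 1: -4.53 * 1.37 = -6.2061
  Set 2: -7.52 * 0.9 = -6.768
  Set 3: 3.61 * 0.55 = 1.9855
  Set 4: -6.78 * 1.5 = -10.17
  Set 5: -6.34 * 0.51 = -3.2334
  Set 6: 5.61 * 2.12 = 11.8932
  Set 7: -5.28 * 3.8 = -20.064
Step 2: Total signed measure = (-6.2061) + (-6.768) + (1.9855) + (-10.17) + (-3.2334) + (11.8932) + (-20.064)
     = -32.5628
Step 3: Positive part mu+(X) = sum of positive contributions = 13.8787
Step 4: Negative part mu-(X) = |sum of negative contributions| = 46.4415


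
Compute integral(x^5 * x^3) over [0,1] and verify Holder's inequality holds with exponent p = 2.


Step 1: Exact integral of f*g = integral(x^8, 0, 1) = 1/9
     = 0.111111
Step 2: Holder bound with p=2, q=2:
  ||f||_p = (integral x^10 dx)^(1/2) = (1/11)^(1/2) = 0.301511
  ||g||_q = (integral x^6 dx)^(1/2) = (1/7)^(1/2) = 0.377964
Step 3: Holder bound = ||f||_p * ||g||_q = 0.301511 * 0.377964 = 0.113961
Verification: 0.111111 <= 0.113961 (Holder holds)


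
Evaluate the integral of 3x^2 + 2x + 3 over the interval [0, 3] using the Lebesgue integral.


The Lebesgue integral of a Riemann-integrable function agrees with the Riemann integral.
Antiderivative F(x) = (3/3)x^3 + (2/2)x^2 + 3x
F(3) = (3/3)*3^3 + (2/2)*3^2 + 3*3
     = (3/3)*27 + (2/2)*9 + 3*3
     = 27 + 9 + 9
     = 45
F(0) = 0.0
Integral = F(3) - F(0) = 45 - 0.0 = 45


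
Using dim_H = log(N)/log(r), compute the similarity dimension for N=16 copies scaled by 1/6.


For a self-similar set with N copies scaled by 1/r:
dim_H = log(N)/log(r) = log(16)/log(6)
= 2.772589/1.791759
= 1.547411


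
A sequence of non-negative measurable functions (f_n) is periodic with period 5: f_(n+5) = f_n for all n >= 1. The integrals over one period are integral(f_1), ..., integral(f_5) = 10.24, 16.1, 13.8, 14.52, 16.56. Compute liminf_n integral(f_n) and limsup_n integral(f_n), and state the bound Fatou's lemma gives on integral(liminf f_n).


The sequence (integral(f_n)) is periodic with period 5, repeating the values 10.24, 16.1, 13.8, 14.52, 16.56 indefinitely.
Step 1: For a periodic sequence, every tail (a_m, a_(m+1), ...) contains all 5 period values infinitely often.
Step 2: Hence inf of every tail = min of the period values = min(10.24, 16.1, 13.8, 14.52, 16.56) = 10.24.
        liminf_n integral(f_n) = sup over m of (inf of tail from m) = 10.24.
Step 3: Similarly sup of every tail = max of the period values = 16.56.
        limsup_n integral(f_n) = 16.56.
Step 4: Fatou's lemma: integral(liminf_n f_n) <= liminf_n integral(f_n) = 10.24.
        So the integral of the pointwise liminf is at most 10.24.


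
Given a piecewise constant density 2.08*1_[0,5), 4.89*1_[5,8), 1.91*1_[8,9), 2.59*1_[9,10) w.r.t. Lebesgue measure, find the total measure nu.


Integrate each piece of the Radon-Nikodym derivative:
Step 1: integral_0^5 2.08 dx = 2.08*(5-0) = 2.08*5 = 10.4
Step 2: integral_5^8 4.89 dx = 4.89*(8-5) = 4.89*3 = 14.67
Step 3: integral_8^9 1.91 dx = 1.91*(9-8) = 1.91*1 = 1.91
Step 4: integral_9^10 2.59 dx = 2.59*(10-9) = 2.59*1 = 2.59
Total: 10.4 + 14.67 + 1.91 + 2.59 = 29.57


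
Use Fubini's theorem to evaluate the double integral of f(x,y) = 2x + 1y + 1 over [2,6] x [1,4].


By Fubini, integrate in x first, then y.
Step 1: Fix y, integrate over x in [2,6]:
  integral(2x + 1y + 1, x=2..6)
  = 2*(6^2 - 2^2)/2 + (1y + 1)*(6 - 2)
  = 32 + (1y + 1)*4
  = 32 + 4y + 4
  = 36 + 4y
Step 2: Integrate over y in [1,4]:
  integral(36 + 4y, y=1..4)
  = 36*3 + 4*(4^2 - 1^2)/2
  = 108 + 30
  = 138


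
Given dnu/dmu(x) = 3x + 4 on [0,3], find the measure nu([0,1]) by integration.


nu(A) = integral_A (dnu/dmu) dmu = integral_0^1 (3x + 4) dx
Step 1: Antiderivative F(x) = (3/2)x^2 + 4x
Step 2: F(1) = (3/2)*1^2 + 4*1 = 1.5 + 4 = 5.5
Step 3: F(0) = (3/2)*0^2 + 4*0 = 0.0 + 0 = 0.0
Step 4: nu([0,1]) = F(1) - F(0) = 5.5 - 0.0 = 5.5


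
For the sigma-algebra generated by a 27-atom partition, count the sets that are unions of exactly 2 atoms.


Each element of F is a union of some subset of the 27 atoms.
Elements that are unions of exactly 2 atoms correspond to 2-element subsets of the 27 atoms.
Count = C(27, 2) = 27! / (2! * 25!) = 351.


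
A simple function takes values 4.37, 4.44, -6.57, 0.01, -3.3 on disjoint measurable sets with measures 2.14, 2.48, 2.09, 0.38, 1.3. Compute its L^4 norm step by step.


Step 1: Compute |f_i|^4 for each value:
  |4.37|^4 = 364.69159
  |4.44|^4 = 388.626025
  |-6.57|^4 = 1863.208592
  |0.01|^4 = 1.000000e-08
  |-3.3|^4 = 118.5921
Step 2: Multiply by measures and sum:
  364.69159 * 2.14 = 780.440002
  388.626025 * 2.48 = 963.792542
  1863.208592 * 2.09 = 3894.105957
  1.000000e-08 * 0.38 = 3.800000e-09
  118.5921 * 1.3 = 154.16973
Sum = 780.440002 + 963.792542 + 3894.105957 + 3.800000e-09 + 154.16973 = 5792.508231
Step 3: Take the p-th root:
||f||_4 = (5792.508231)^(1/4) = 8.72402


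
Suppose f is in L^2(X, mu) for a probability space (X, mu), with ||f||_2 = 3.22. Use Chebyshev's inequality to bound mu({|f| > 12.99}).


Chebyshev/Markov inequality: mu(|f| > eps) <= (||f||_p / eps)^p
Step 1: ||f||_2 / eps = 3.22 / 12.99 = 0.247883
Step 2: Raise to power p = 2:
  (0.247883)^2 = 0.061446
Step 3: Therefore mu(|f| > 12.99) <= 0.061446


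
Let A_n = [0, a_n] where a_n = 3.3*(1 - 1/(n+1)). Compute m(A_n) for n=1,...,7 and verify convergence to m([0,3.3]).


By continuity of measure from below: if A_n increases to A, then m(A_n) -> m(A).
Here A = [0, 3.3], so m(A) = 3.3
Step 1: a_1 = 3.3*(1 - 1/2) = 1.65, m(A_1) = 1.65
Step 2: a_2 = 3.3*(1 - 1/3) = 2.2, m(A_2) = 2.2
Step 3: a_3 = 3.3*(1 - 1/4) = 2.475, m(A_3) = 2.475
Step 4: a_4 = 3.3*(1 - 1/5) = 2.64, m(A_4) = 2.64
Step 5: a_5 = 3.3*(1 - 1/6) = 2.75, m(A_5) = 2.75
Step 6: a_6 = 3.3*(1 - 1/7) = 2.8286, m(A_6) = 2.8286
Step 7: a_7 = 3.3*(1 - 1/8) = 2.8875, m(A_7) = 2.8875
Limit: m(A_n) -> m([0,3.3]) = 3.3


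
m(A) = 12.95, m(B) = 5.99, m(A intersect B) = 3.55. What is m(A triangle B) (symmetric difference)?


m(A Delta B) = m(A) + m(B) - 2*m(A n B)
= 12.95 + 5.99 - 2*3.55
= 12.95 + 5.99 - 7.1
= 11.84


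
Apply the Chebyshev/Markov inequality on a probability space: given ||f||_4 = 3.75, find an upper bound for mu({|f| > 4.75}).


Chebyshev/Markov inequality: mu(|f| > eps) <= (||f||_p / eps)^p
Step 1: ||f||_4 / eps = 3.75 / 4.75 = 0.789474
Step 2: Raise to power p = 4:
  (0.789474)^4 = 0.388464
Step 3: Therefore mu(|f| > 4.75) <= 0.388464


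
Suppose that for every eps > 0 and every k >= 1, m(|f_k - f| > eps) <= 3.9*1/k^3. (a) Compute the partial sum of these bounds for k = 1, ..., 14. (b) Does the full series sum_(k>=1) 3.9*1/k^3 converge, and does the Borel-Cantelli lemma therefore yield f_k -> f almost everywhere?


Step 1: List the terms 3.9*1/k^3 for k = 1 to 14:
  k=1: 3.9
  k=2: 0.4875
  k=3: 0.144444
  k=4: 0.060937
  k=5: 0.0312
  k=6: 0.018056
  k=7: 0.01137
  k=8: 0.007617
  k=9: 0.00535
  k=10: 0.0039
  k=11: 0.00293
  k=12: 0.002257
  k=13: 0.001775
  k=14: 0.001421
Step 2: Partial sum = 3.9 + 0.4875 + 0.144444 + 0.060937 + 0.0312 + 0.018056 + 0.01137 + 0.007617 + 0.00535 + 0.0039 + 0.00293 + 0.002257 + 0.001775 + 0.001421
     = 4.678758
Step 3: The full series sum_(k>=1) 3.9*1/k^3 converges (p-series with p = 3 > 1; a constant multiple of a convergent series converges).
Step 4: Fix eps > 0. Since sum_k m(|f_k - f| > eps) < infinity, the Borel-Cantelli lemma gives
        m(limsup_k {|f_k - f| > eps}) = 0, i.e. for a.e. x, |f_k(x) - f(x)| <= eps for all large k.
        Applying this with eps = 1/j for j = 1, 2, ... and intersecting the countably many full-measure sets,
        for a.e. x we get limsup_k |f_k(x) - f(x)| <= 1/j for every j, hence f_k -> f almost everywhere.
Conclusion: series converges; Borel-Cantelli yields f_k -> f a.e.


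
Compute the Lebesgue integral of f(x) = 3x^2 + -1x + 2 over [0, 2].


The Lebesgue integral of a Riemann-integrable function agrees with the Riemann integral.
Antiderivative F(x) = (3/3)x^3 + (-1/2)x^2 + 2x
F(2) = (3/3)*2^3 + (-1/2)*2^2 + 2*2
     = (3/3)*8 + (-1/2)*4 + 2*2
     = 8 + -2 + 4
     = 10
F(0) = 0.0
Integral = F(2) - F(0) = 10 - 0.0 = 10


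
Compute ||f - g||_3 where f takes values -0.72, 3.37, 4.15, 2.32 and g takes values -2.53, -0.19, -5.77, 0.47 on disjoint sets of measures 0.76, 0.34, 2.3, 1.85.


Step 1: Compute differences f_i - g_i:
  -0.72 - -2.53 = 1.81
  3.37 - -0.19 = 3.56
  4.15 - -5.77 = 9.92
  2.32 - 0.47 = 1.85
Step 2: Compute |diff|^3 * measure for each set:
  |1.81|^3 * 0.76 = 5.929741 * 0.76 = 4.506603
  |3.56|^3 * 0.34 = 45.118016 * 0.34 = 15.340125
  |9.92|^3 * 2.3 = 976.191488 * 2.3 = 2245.240422
  |1.85|^3 * 1.85 = 6.331625 * 1.85 = 11.713506
Step 3: Sum = 2276.800657
Step 4: ||f-g||_3 = (2276.800657)^(1/3) = 13.15553


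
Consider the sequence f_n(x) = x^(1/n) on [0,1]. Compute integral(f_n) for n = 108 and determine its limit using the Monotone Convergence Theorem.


At n = 108: f_108(x) = x^(1/108).
Step 1: integral(x^(1/108), 0, 1) = [x^(1/108+1) / (1/108+1)] from 0 to 1
     = 1 / (1/108 + 1) = 1 / ((108+1)/108) = 108/(108+1)
     = 108/109 = 0.990826
Step 2: As n -> infinity, f_n(x) = x^(1/n) -> 1 for x in (0,1], and f_n is increasing in n.
By MCT, lim_n integral(f_n) = integral(lim_n f_n) = integral(1, 0, 1) = 1.
Step 3: Verify convergence: 108/109 = 0.990826 -> 1


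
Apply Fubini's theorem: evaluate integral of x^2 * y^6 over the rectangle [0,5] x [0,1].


By Fubini's theorem, the double integral factors as a product of single integrals:
Step 1: integral_0^5 x^2 dx = [x^3/3] from 0 to 5
     = 5^3/3 = 41.666667
Step 2: integral_0^1 y^6 dy = [y^7/7] from 0 to 1
     = 1^7/7 = 0.142857
Step 3: Double integral = 41.666667 * 0.142857 = 5.952381


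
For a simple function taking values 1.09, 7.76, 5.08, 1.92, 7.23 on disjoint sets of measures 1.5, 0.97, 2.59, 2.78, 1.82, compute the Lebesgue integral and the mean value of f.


Step 1: Integral = sum(value_i * measure_i)
= 1.09*1.5 + 7.76*0.97 + 5.08*2.59 + 1.92*2.78 + 7.23*1.82
= 1.635 + 7.5272 + 13.1572 + 5.3376 + 13.1586
= 40.8156
Step 2: Total measure of domain = 1.5 + 0.97 + 2.59 + 2.78 + 1.82 = 9.66
Step 3: Average value = 40.8156 / 9.66 = 4.225217


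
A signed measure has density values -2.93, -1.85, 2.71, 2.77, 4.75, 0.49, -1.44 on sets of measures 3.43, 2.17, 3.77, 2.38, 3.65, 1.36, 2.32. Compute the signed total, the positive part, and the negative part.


Step 1: Compute signed measure on each set:
  Set 1: -2.93 * 3.43 = -10.0499
  Set 2: -1.85 * 2.17 = -4.0145
  Set 3: 2.71 * 3.77 = 10.2167
  Set 4: 2.77 * 2.38 = 6.5926
  Set 5: 4.75 * 3.65 = 17.3375
  Set 6: 0.49 * 1.36 = 0.6664
  Set 7: -1.44 * 2.32 = -3.3408
Step 2: Total signed measure = (-10.0499) + (-4.0145) + (10.2167) + (6.5926) + (17.3375) + (0.6664) + (-3.3408)
     = 17.408
Step 3: Positive part mu+(X) = sum of positive contributions = 34.8132
Step 4: Negative part mu-(X) = |sum of negative contributions| = 17.4052


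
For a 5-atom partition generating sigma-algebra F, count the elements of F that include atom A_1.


Each element of F is a union of some subset S of the 5 atoms.
The element contains A_1 iff A_1 is in S.
So we count subsets S of {A_1,...,A_5} with A_1 in S: choose freely among the other 4 atoms.
Count = 2^(5-1) = 2^4 = 16.


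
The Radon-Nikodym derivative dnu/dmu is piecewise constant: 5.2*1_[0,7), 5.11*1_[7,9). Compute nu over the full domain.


Integrate each piece of the Radon-Nikodym derivative:
Step 1: integral_0^7 5.2 dx = 5.2*(7-0) = 5.2*7 = 36.4
Step 2: integral_7^9 5.11 dx = 5.11*(9-7) = 5.11*2 = 10.22
Total: 36.4 + 10.22 = 46.62


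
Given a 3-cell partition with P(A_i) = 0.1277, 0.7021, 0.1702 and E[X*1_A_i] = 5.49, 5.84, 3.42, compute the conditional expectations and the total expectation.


For each cell A_i: E[X|A_i] = E[X*1_A_i] / P(A_i)
Step 1: E[X|A_1] = 5.49 / 0.1277 = 42.991386
Step 2: E[X|A_2] = 5.84 / 0.7021 = 8.317903
Step 3: E[X|A_3] = 3.42 / 0.1702 = 20.094007
Verification: E[X] = sum E[X*1_A_i] = 5.49 + 5.84 + 3.42 = 14.75


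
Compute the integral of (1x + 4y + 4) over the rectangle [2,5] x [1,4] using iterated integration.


By Fubini, integrate in x first, then y.
Step 1: Fix y, integrate over x in [2,5]:
  integral(1x + 4y + 4, x=2..5)
  = 1*(5^2 - 2^2)/2 + (4y + 4)*(5 - 2)
  = 10.5 + (4y + 4)*3
  = 10.5 + 12y + 12
  = 22.5 + 12y
Step 2: Integrate over y in [1,4]:
  integral(22.5 + 12y, y=1..4)
  = 22.5*3 + 12*(4^2 - 1^2)/2
  = 67.5 + 90
  = 157.5


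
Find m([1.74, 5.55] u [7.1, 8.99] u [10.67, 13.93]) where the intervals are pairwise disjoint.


For pairwise disjoint intervals, m(union) = sum of lengths.
= (5.55 - 1.74) + (8.99 - 7.1) + (13.93 - 10.67)
= 3.81 + 1.89 + 3.26
= 8.96


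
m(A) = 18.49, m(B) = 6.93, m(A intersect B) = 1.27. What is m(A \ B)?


m(A \ B) = m(A) - m(A n B)
= 18.49 - 1.27
= 17.22


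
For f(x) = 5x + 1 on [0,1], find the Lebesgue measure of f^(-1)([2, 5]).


f^(-1)([2, 5]) = {x : 2 <= 5x + 1 <= 5}
Solving: (2 - 1)/5 <= x <= (5 - 1)/5
= [0.2, 0.8]
Intersecting with [0,1]: [0.2, 0.8]
Measure = 0.8 - 0.2 = 0.6


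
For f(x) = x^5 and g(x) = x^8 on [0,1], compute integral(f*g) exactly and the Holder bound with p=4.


Step 1: Exact integral of f*g = integral(x^13, 0, 1) = 1/14
     = 0.071429
Step 2: Holder bound with p=4, q=1.333333:
  ||f||_p = (integral x^20 dx)^(1/4) = (1/21)^(1/4) = 0.467138
  ||g||_q = (integral x^10.666667 dx)^(1/1.333333) = (1/11.666667)^(1/1.333333) = 0.158413
Step 3: Holder bound = ||f||_p * ||g||_q = 0.467138 * 0.158413 = 0.074001
Verification: 0.071429 <= 0.074001 (Holder holds)


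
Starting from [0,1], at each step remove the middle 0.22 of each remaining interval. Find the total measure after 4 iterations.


Step 1: At each step, fraction remaining = 1 - 0.22 = 0.78
Step 2: After 4 steps, measure = (0.78)^4
Step 3: Computing the power step by step:
  After step 1: 0.78
  After step 2: 0.6084
  After step 3: 0.474552
  After step 4: 0.370151
Result = 0.370151


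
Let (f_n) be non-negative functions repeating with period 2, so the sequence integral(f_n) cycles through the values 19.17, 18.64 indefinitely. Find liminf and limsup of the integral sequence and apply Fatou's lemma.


The sequence (integral(f_n)) is periodic with period 2, repeating the values 19.17, 18.64 indefinitely.
Step 1: For a periodic sequence, every tail (a_m, a_(m+1), ...) contains all 2 period values infinitely often.
Step 2: Hence inf of every tail = min of the period values = min(19.17, 18.64) = 18.64.
        liminf_n integral(f_n) = sup over m of (inf of tail from m) = 18.64.
Step 3: Similarly sup of every tail = max of the period values = 19.17.
        limsup_n integral(f_n) = 19.17.
Step 4: Fatou's lemma: integral(liminf_n f_n) <= liminf_n integral(f_n) = 18.64.
        So the integral of the pointwise liminf is at most 18.64.


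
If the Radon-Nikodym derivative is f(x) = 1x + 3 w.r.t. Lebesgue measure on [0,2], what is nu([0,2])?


nu(A) = integral_A (dnu/dmu) dmu = integral_0^2 (1x + 3) dx
Step 1: Antiderivative F(x) = (1/2)x^2 + 3x
Step 2: F(2) = (1/2)*2^2 + 3*2 = 2 + 6 = 8
Step 3: F(0) = (1/2)*0^2 + 3*0 = 0.0 + 0 = 0.0
Step 4: nu([0,2]) = F(2) - F(0) = 8 - 0.0 = 8


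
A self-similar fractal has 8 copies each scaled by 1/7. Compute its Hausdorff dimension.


For a self-similar set with N copies scaled by 1/r:
dim_H = log(N)/log(r) = log(8)/log(7)
= 2.079442/1.94591
= 1.068622


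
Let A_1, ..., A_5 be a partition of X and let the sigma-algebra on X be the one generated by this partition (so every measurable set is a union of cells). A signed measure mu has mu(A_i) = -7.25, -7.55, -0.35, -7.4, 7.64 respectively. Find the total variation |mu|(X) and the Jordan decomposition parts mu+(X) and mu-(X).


Step 1: Every measurable set is a union of atoms (the cells / points), so a Hahn decomposition is
  obtained by grouping atoms by sign: P = union of atoms with mu > 0, N = union of the remaining atoms.
  Atoms in P (indices): 5;  atoms in N (indices): 1, 2, 3, 4
  Positive values: 7.64
  Negative values: -7.25, -7.55, -0.35, -7.4
Step 2: mu+(X) = mu(P) = sum of positive atom values = 7.64
Step 3: mu-(X) = -mu(N) = sum of |negative atom values| = 22.55
Step 4: |mu|(X) = mu+(X) + mu-(X) = 7.64 + 22.55 = 30.19


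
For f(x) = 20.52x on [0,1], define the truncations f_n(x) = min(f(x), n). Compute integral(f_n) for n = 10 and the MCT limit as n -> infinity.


f(x) = 20.52x on [0,1]; f_n(x) = min(20.52x, n). At n = 10:
Step 1: f(x) reaches 10 at x = 10/20.52 = 0.487329
Step 2: integral(f_10) = integral(20.52x, 0, 0.487329) + integral(10, 0.487329, 1)
       = 20.52*0.487329^2/2 + 10*(1 - 0.487329)
       = 2.436647 + 5.126706
       = 7.563353
Step 3: As n -> infinity, f_n increases to f, so by MCT integral(f_n) -> integral(f) = 20.52/2 = 10.26.
Convergence: integral(f_10) = 7.563353 -> 10.26 as n -> infinity
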